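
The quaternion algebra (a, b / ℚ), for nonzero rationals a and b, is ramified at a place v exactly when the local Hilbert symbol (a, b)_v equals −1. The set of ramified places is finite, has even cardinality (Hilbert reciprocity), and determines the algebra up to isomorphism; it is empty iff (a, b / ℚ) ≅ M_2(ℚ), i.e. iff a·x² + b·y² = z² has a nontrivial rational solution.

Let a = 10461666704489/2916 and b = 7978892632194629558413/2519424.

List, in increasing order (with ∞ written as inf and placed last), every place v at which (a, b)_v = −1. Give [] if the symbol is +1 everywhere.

[3, 7, 11, 29, 43, 47]

Mod squares: a ≡ 329, b ≡ 82302. Check v ∈ {∞, 2, 3, 7, 11, 13, 29, 43, 47}.
v=3: a=3^-6·(≡2), b=3^-9·(≡2) mod 3; (2|3)=-1, (2|3)=-1; (−1)^{-6·-9·1}·(-1)^-9·(-1)^-6 = -1.
v=29: a=29^2·(≡26), b=29^3·(≡7) mod 29; (26|29)=-1, (7|29)=+1; (−1)^{2·3·14}·(-1)^3·(+1)^2 = -1.
v=2: v_2(a)=-2, v_2(b)=-7; units ≡ 1, 7 (mod 8); ε·ε+αω+βω = 0·1+-2·0+-7·0 ≡ 0  ⇒  (a,b)_2 = +1.
v=13: a=13^2·(≡4), b=13^4·(≡1) mod 13; (4|13)=+1, (1|13)=+1; (−1)^{2·4·6}·(+1)^4·(+1)^2 = +1.
v=∞: 329 > 0 and 82302 > 0  ⇒  (a,b)_∞ = +1.
v=47: a=47^1·(≡8), b=47^2·(≡43) mod 47; (8|47)=+1, (43|47)=-1; (−1)^{1·2·23}·(+1)^2·(-1)^1 = -1.
v=43: a=43^2·(≡5), b=43^3·(≡2) mod 43; (5|43)=-1, (2|43)=-1; (−1)^{2·3·21}·(-1)^3·(-1)^2 = -1.
v=11: a=11^2·(≡2), b=11^3·(≡2) mod 11; (2|11)=-1, (2|11)=-1; (−1)^{2·3·5}·(-1)^3·(-1)^2 = -1.
v=7: a=7^1·(≡6), b=7^2·(≡5) mod 7; (6|7)=-1, (5|7)=-1; (−1)^{1·2·3}·(-1)^2·(-1)^1 = -1.
(329, 82302 / ℚ) ramifies at {3, 7, 11, 29, 43, 47}: a division algebra.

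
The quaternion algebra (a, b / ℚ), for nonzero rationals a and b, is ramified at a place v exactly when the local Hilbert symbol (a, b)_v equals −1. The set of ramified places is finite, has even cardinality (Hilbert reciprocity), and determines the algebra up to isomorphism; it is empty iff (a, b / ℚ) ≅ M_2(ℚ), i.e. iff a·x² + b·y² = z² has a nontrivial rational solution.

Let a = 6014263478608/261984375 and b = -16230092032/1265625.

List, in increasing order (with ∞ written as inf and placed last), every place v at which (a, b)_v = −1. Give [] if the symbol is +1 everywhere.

[2, 37]

(a, b) ≡ (851, -37) mod (ℚ^×)²; places V = {2, 3, 5, 7, 11, 17, 23, 37, ∞}.
(a,b)_37: α=1, u≡24; β=1, v≡11 (mod 37); (24|37)=-1, (11|37)=+1; sign (−1)^0·-1^1·+1^1 = -1.
(a,b)_2: α=4, β=8; u≡3, v≡3 (mod 8); ε(u)ε(v)=1·1, αω(v)=4·1, βω(u)=8·1; sum ≡ 1  ⇒  -1.
(a,b)_17: α=2, u≡2; β=2, v≡7 (mod 17); (2|17)=+1, (7|17)=-1; sign (−1)^0·+1^2·-1^2 = +1.
(a,b)_23: α=-1, u≡11; β=0, v≡4 (mod 23); (11|23)=-1, (4|23)=+1; sign (−1)^0·-1^0·+1^-1 = +1.
(a,b)_11: α=4, u≡1; β=2, v≡2 (mod 11); (1|11)=+1, (2|11)=-1; sign (−1)^0·+1^2·-1^4 = +1.
(a,b)_∞: sgn(851)=+, sgn(-37)=−, so +1.
(a,b)_3: α=-6, u≡2; β=-4, v≡2 (mod 3); (2|3)=-1, (2|3)=-1; sign (−1)^0·-1^-4·-1^-6 = +1.
(a,b)_7: α=4, u≡2; β=2, v≡6 (mod 7); (2|7)=+1, (6|7)=-1; sign (−1)^0·+1^2·-1^4 = +1.
(a,b)_5: α=-6, u≡4; β=-6, v≡3 (mod 5); (4|5)=+1, (3|5)=-1; sign (−1)^0·+1^-6·-1^-6 = +1.
(851, -37 / ℚ) ramifies at {2, 37}: a division algebra.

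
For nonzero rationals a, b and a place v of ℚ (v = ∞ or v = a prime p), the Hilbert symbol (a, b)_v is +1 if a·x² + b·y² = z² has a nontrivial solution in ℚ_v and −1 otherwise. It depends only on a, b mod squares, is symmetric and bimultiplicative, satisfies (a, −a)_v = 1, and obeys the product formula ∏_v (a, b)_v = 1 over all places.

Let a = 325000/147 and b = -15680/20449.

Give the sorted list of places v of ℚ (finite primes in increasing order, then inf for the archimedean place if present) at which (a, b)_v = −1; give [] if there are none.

[5, 13]

(a, b) ≡ (390, -5) mod (ℚ^×)²; places V = {2, 3, 5, 7, 11, 13, ∞}.
(a,b)_5: α=5, u≡2; β=1, v≡1 (mod 5); (2|5)=-1, (1|5)=+1; sign (−1)^0·-1^1·+1^5 = -1.
(a,b)_13: α=1, u≡10; β=-2, v≡6 (mod 13); (10|13)=+1, (6|13)=-1; sign (−1)^0·+1^-2·-1^1 = -1.
(a,b)_7: α=-2, u≡6; β=2, v≡1 (mod 7); (6|7)=-1, (1|7)=+1; sign (−1)^0·-1^2·+1^-2 = +1.
(a,b)_∞: sgn(390)=+, sgn(-5)=−, so +1.
(a,b)_3: α=-1, u≡1; β=0, v≡1 (mod 3); (1|3)=+1, (1|3)=+1; sign (−1)^0·+1^0·+1^-1 = +1.
(a,b)_2: α=3, β=6; u≡3, v≡3 (mod 8); ε(u)ε(v)=1·1, αω(v)=3·1, βω(u)=6·1; sum ≡ 0  ⇒  +1.
(a,b)_11: α=0, u≡4; β=-2, v≡7 (mod 11); (4|11)=+1, (7|11)=-1; sign (−1)^0·+1^-2·-1^0 = +1.
(390, -5 / ℚ) ramifies at {5, 13}: a division algebra.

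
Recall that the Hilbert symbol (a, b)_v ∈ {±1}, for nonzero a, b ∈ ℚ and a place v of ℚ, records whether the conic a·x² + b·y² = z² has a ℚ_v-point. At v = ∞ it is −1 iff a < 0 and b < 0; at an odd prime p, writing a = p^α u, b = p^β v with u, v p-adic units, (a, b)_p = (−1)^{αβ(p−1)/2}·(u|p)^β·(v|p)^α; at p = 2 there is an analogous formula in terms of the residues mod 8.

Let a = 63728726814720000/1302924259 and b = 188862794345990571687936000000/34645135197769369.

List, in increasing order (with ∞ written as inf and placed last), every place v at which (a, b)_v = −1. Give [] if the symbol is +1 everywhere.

[2, 3, 19, 31]

Mod squares: a ≡ 660858, b ≡ 341. Check v ∈ {∞, 2, 3, 5, 7, 11, 13, 17, 19, 31, 47}.
v=3: a=3^5·(≡2), b=3^4·(≡2) mod 3; (2|3)=-1, (2|3)=-1; (−1)^{5·4·1}·(-1)^4·(-1)^5 = -1.
v=11: a=11^1·(≡7), b=11^1·(≡5) mod 11; (7|11)=-1, (5|11)=+1; (−1)^{1·1·5}·(-1)^1·(+1)^1 = +1.
v=17: a=17^1·(≡14), b=17^4·(≡16) mod 17; (14|17)=-1, (16|17)=+1; (−1)^{1·4·8}·(-1)^4·(+1)^1 = +1.
v=31: a=31^1·(≡23), b=31^1·(≡6) mod 31; (23|31)=-1, (6|31)=-1; (−1)^{1·1·15}·(-1)^1·(-1)^1 = -1.
v=13: a=13^-4·(≡10), b=13^-8·(≡1) mod 13; (10|13)=+1, (1|13)=+1; (−1)^{-4·-8·6}·(+1)^-8·(+1)^-4 = +1.
v=2: v_2(a)=15, v_2(b)=30; units ≡ 5, 5 (mod 8); ε·ε+αω+βω = 0·0+15·1+30·1 ≡ 1  ⇒  (a,b)_2 = -1.
v=7: a=7^-4·(≡1), b=7^-6·(≡5) mod 7; (1|7)=+1, (5|7)=-1; (−1)^{-4·-6·3}·(+1)^-6·(-1)^-4 = +1.
v=19: a=19^-1·(≡18), b=19^-2·(≡8) mod 19; (18|19)=-1, (8|19)=-1; (−1)^{-1·-2·9}·(-1)^-2·(-1)^-1 = -1.
v=5: a=5^4·(≡3), b=5^6·(≡1) mod 5; (3|5)=-1, (1|5)=+1; (−1)^{4·6·2}·(-1)^6·(+1)^4 = +1.
v=47: a=47^2·(≡19), b=47^4·(≡8) mod 47; (19|47)=-1, (8|47)=+1; (−1)^{2·4·23}·(-1)^4·(+1)^2 = +1.
v=∞: 660858 > 0 and 341 > 0  ⇒  (a,b)_∞ = +1.
Ram(660858, 341) = {2, 3, 19, 31}; no ℚ_2-point on the conic.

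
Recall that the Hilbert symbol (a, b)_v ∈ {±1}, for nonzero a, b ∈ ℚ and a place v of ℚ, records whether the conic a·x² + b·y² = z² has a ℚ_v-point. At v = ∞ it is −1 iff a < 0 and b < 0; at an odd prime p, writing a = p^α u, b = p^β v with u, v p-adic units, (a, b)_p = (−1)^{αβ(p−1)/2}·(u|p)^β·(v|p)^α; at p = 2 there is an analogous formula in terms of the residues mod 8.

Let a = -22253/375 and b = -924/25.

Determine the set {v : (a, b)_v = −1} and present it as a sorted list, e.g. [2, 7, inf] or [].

Mod squares: a ≡ -1155, b ≡ -231. Check v ∈ {∞, 2, 3, 5, 7, 11, 17}.
v=5: a=5^-3·(≡4), b=5^-2·(≡1) mod 5; (4|5)=+1, (1|5)=+1; (−1)^{-3·-2·2}·(+1)^-2·(+1)^-3 = +1.
v=11: a=11^1·(≡1), b=11^1·(≡5) mod 11; (1|11)=+1, (5|11)=+1; (−1)^{1·1·5}·(+1)^1·(+1)^1 = -1.
v=17: a=17^2·(≡8), b=17^0·(≡12) mod 17; (8|17)=+1, (12|17)=-1; (−1)^{2·0·8}·(+1)^0·(-1)^2 = +1.
v=∞: -1155 < 0 and -231 < 0  ⇒  (a,b)_∞ = -1.
v=3: a=3^-1·(≡2), b=3^1·(≡1) mod 3; (2|3)=-1, (1|3)=+1; (−1)^{-1·1·1}·(-1)^1·(+1)^-1 = +1.
v=2: v_2(a)=0, v_2(b)=2; units ≡ 5, 1 (mod 8); ε·ε+αω+βω = 0·0+0·0+2·1 ≡ 0  ⇒  (a,b)_2 = +1.
v=7: a=7^1·(≡5), b=7^1·(≡2) mod 7; (5|7)=-1, (2|7)=+1; (−1)^{1·1·3}·(-1)^1·(+1)^1 = +1.
(-1155, -231 / ℚ) ramifies at {11, ∞}: a division algebra.

[11, inf]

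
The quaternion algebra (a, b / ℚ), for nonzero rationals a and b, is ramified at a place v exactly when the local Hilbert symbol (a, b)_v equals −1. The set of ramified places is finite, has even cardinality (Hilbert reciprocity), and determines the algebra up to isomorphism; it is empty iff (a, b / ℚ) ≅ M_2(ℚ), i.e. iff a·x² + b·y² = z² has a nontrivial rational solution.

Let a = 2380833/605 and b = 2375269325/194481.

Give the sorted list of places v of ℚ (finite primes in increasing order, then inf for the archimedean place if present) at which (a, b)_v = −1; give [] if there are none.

[5, 13, 17, 19]

(a, b) ≡ (146965, 2717) mod (ℚ^×)²; places V = {2, 3, 5, 7, 11, 13, 17, 19, ∞}.
(a,b)_17: α=1, u≡2; β=2, v≡3 (mod 17); (2|17)=+1, (3|17)=-1; sign (−1)^0·+1^2·-1^1 = -1.
(a,b)_7: α=1, u≡1; β=-4, v≡4 (mod 7); (1|7)=+1, (4|7)=+1; sign (−1)^0·+1^-4·+1^1 = +1.
(a,b)_19: α=1, u≡12; β=1, v≡10 (mod 19); (12|19)=-1, (10|19)=-1; sign (−1)^1·-1^1·-1^1 = -1.
(a,b)_11: α=-2, u≡3; β=3, v≡1 (mod 11); (3|11)=+1, (1|11)=+1; sign (−1)^0·+1^3·+1^-2 = +1.
(a,b)_13: α=1, u≡7; β=1, v≡1 (mod 13); (7|13)=-1, (1|13)=+1; sign (−1)^0·-1^1·+1^1 = -1.
(a,b)_3: α=4, u≡1; β=-4, v≡2 (mod 3); (1|3)=+1, (2|3)=-1; sign (−1)^0·+1^-4·-1^4 = +1.
(a,b)_2: α=0, β=0; u≡5, v≡5 (mod 8); ε(u)ε(v)=0·0, αω(v)=0·1, βω(u)=0·1; sum ≡ 0  ⇒  +1.
(a,b)_5: α=-1, u≡3; β=2, v≡3 (mod 5); (3|5)=-1, (3|5)=-1; sign (−1)^0·-1^2·-1^-1 = -1.
(a,b)_∞: sgn(146965)=+, sgn(2717)=+, so +1.
Ram(146965, 2717) = {5, 13, 17, 19}; no ℚ_5-point on the conic.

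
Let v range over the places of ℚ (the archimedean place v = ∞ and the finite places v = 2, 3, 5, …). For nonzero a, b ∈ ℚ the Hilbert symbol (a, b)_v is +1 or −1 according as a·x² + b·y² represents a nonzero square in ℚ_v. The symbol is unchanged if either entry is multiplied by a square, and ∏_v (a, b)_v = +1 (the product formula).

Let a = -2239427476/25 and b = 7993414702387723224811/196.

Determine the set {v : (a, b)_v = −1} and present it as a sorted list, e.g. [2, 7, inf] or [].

[2, 11, 13, 23]

Mod squares: a ≡ -1937221, b ≡ 19. Check v ∈ {∞, 2, 5, 7, 11, 13, 17, 19, 23, 31}.
v=19: a=19^1·(≡12), b=19^3·(≡4) mod 19; (12|19)=-1, (4|19)=+1; (−1)^{1·3·9}·(-1)^3·(+1)^1 = +1.
v=11: a=11^1·(≡7), b=11^0·(≡7) mod 11; (7|11)=-1, (7|11)=-1; (−1)^{1·0·5}·(-1)^0·(-1)^1 = -1.
v=5: a=5^-2·(≡4), b=5^0·(≡1) mod 5; (4|5)=+1, (1|5)=+1; (−1)^{-2·0·2}·(+1)^0·(+1)^-2 = +1.
v=∞: -1937221 < 0 and 19 > 0  ⇒  (a,b)_∞ = +1.
v=7: a=7^0·(≡2), b=7^-2·(≡5) mod 7; (2|7)=+1, (5|7)=-1; (−1)^{0·-2·3}·(+1)^-2·(-1)^0 = +1.
v=17: a=17^2·(≡7), b=17^4·(≡8) mod 17; (7|17)=-1, (8|17)=+1; (−1)^{2·4·8}·(-1)^4·(+1)^2 = +1.
v=2: v_2(a)=2, v_2(b)=-2; units ≡ 3, 3 (mod 8); ε·ε+αω+βω = 1·1+2·1+-2·1 ≡ 1  ⇒  (a,b)_2 = -1.
v=23: a=23^1·(≡20), b=23^2·(≡5) mod 23; (20|23)=-1, (5|23)=-1; (−1)^{1·2·11}·(-1)^2·(-1)^1 = -1.
v=13: a=13^1·(≡2), b=13^4·(≡11) mod 13; (2|13)=-1, (11|13)=-1; (−1)^{1·4·6}·(-1)^4·(-1)^1 = -1.
v=31: a=31^1·(≡8), b=31^4·(≡19) mod 31; (8|31)=+1, (19|31)=+1; (−1)^{1·4·15}·(+1)^4·(+1)^1 = +1.
Ram(-1937221, 19) = {2, 11, 13, 23}; no ℚ_2-point on the conic.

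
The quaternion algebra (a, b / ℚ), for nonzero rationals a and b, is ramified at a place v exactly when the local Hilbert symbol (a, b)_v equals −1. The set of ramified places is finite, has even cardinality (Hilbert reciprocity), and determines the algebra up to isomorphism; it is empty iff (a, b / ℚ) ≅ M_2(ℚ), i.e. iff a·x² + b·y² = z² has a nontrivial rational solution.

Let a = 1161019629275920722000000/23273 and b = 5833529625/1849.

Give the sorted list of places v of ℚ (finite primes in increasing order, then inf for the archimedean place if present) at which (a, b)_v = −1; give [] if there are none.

[19, 31, 41, 43]

(a, b) ≡ (179826, 97185) mod (ℚ^×)²; places V = {2, 3, 5, 7, 11, 17, 19, 31, 37, 41, 43, ∞}.
(a,b)_5: α=6, u≡1; β=3, v≡3 (mod 5); (1|5)=+1, (3|5)=-1; sign (−1)^0·+1^3·-1^6 = +1.
(a,b)_3: α=3, u≡2; β=1, v≡1 (mod 3); (2|3)=-1, (1|3)=+1; sign (−1)^1·-1^1·+1^3 = +1.
(a,b)_37: α=-2, u≡32; β=0, v≡6 (mod 37); (32|37)=-1, (6|37)=-1; sign (−1)^0·-1^0·-1^-2 = +1.
(a,b)_31: α=2, u≡21; β=1, v≡8 (mod 31); (21|31)=-1, (8|31)=+1; sign (−1)^0·-1^1·+1^2 = -1.
(a,b)_41: α=1, u≡32; β=0, v≡14 (mod 41); (32|41)=+1, (14|41)=-1; sign (−1)^0·+1^0·-1^1 = -1.
(a,b)_2: α=7, β=0; u≡1, v≡1 (mod 8); ε(u)ε(v)=0·0, αω(v)=7·0, βω(u)=0·0; sum ≡ 0  ⇒  +1.
(a,b)_7: α=4, u≡3; β=4, v≡2 (mod 7); (3|7)=-1, (2|7)=+1; sign (−1)^0·-1^4·+1^4 = +1.
(a,b)_17: α=-1, u≡13; β=0, v≡15 (mod 17); (13|17)=+1, (15|17)=+1; sign (−1)^0·+1^0·+1^-1 = +1.
(a,b)_11: α=4, u≡9; β=1, v≡7 (mod 11); (9|11)=+1, (7|11)=-1; sign (−1)^0·+1^1·-1^4 = +1.
(a,b)_19: α=2, u≡15; β=1, v≡9 (mod 19); (15|19)=-1, (9|19)=+1; sign (−1)^0·-1^1·+1^2 = -1.
(a,b)_43: α=1, u≡13; β=-2, v≡28 (mod 43); (13|43)=+1, (28|43)=-1; sign (−1)^0·+1^-2·-1^1 = -1.
(a,b)_∞: sgn(179826)=+, sgn(97185)=+, so +1.
(179826, 97185 / ℚ) ramifies at {19, 31, 41, 43}: a division algebra.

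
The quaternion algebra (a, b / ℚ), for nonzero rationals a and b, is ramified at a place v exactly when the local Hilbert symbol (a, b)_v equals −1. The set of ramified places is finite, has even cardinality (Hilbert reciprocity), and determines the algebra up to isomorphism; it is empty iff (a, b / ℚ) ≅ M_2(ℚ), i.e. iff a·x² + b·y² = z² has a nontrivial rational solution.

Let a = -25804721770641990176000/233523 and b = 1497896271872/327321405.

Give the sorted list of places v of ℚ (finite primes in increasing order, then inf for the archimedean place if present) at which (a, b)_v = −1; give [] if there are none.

[5, 13, 17, 23]

Mod squares: a ≡ -255255, b ≡ 10465. Check v ∈ {∞, 2, 3, 5, 7, 11, 13, 17, 19, 23, 29, 31}.
v=3: a=3^-5·(≡1), b=3^-4·(≡1) mod 3; (1|3)=+1, (1|3)=+1; (−1)^{-5·-4·1}·(+1)^-4·(+1)^-5 = +1.
v=23: a=23^4·(≡22), b=23^1·(≡6) mod 23; (22|23)=-1, (6|23)=+1; (−1)^{4·1·11}·(-1)^1·(+1)^4 = -1.
v=2: v_2(a)=8, v_2(b)=14; units ≡ 1, 1 (mod 8); ε·ε+αω+βω = 0·0+8·0+14·0 ≡ 0  ⇒  (a,b)_2 = +1.
v=31: a=31^-2·(≡30), b=31^-2·(≡2) mod 31; (30|31)=-1, (2|31)=+1; (−1)^{-2·-2·15}·(-1)^-2·(+1)^-2 = +1.
v=29: a=29^0·(≡15), b=29^-2·(≡16) mod 29; (15|29)=-1, (16|29)=+1; (−1)^{0·-2·14}·(-1)^-2·(+1)^0 = +1.
v=19: a=19^0·(≡3), b=19^2·(≡18) mod 19; (3|19)=-1, (18|19)=-1; (−1)^{0·2·9}·(-1)^2·(-1)^0 = +1.
v=∞: -255255 < 0 and 10465 > 0  ⇒  (a,b)_∞ = +1.
v=11: a=11^3·(≡3), b=11^2·(≡9) mod 11; (3|11)=+1, (9|11)=+1; (−1)^{3·2·5}·(+1)^2·(+1)^3 = +1.
v=7: a=7^3·(≡6), b=7^1·(≡4) mod 7; (6|7)=-1, (4|7)=+1; (−1)^{3·1·3}·(-1)^1·(+1)^3 = +1.
v=5: a=5^3·(≡4), b=5^-1·(≡2) mod 5; (4|5)=+1, (2|5)=-1; (−1)^{3·-1·2}·(+1)^-1·(-1)^3 = -1.
v=13: a=13^5·(≡8), b=13^1·(≡9) mod 13; (8|13)=-1, (9|13)=+1; (−1)^{5·1·6}·(-1)^1·(+1)^5 = -1.
v=17: a=17^1·(≡15), b=17^0·(≡11) mod 17; (15|17)=+1, (11|17)=-1; (−1)^{1·0·8}·(+1)^0·(-1)^1 = -1.
|Ram(-255255, 10465)| = 4, even; anisotropic at {5, 13, 17, 23}.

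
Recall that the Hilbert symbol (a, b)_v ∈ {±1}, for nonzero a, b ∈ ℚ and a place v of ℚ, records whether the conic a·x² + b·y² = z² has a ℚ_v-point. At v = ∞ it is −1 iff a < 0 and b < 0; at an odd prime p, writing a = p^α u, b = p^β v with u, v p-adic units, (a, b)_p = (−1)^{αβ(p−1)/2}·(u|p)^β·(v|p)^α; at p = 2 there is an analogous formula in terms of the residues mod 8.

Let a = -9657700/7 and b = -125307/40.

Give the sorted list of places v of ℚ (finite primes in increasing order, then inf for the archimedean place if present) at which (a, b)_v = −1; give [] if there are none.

[7, 13, 19, inf]

Mod squares: a ≡ -676039, b ≡ -15470. Check v ∈ {∞, 2, 3, 5, 7, 13, 17, 19, 23}.
v=∞: -676039 < 0 and -15470 < 0  ⇒  (a,b)_∞ = -1.
v=7: a=7^-1·(≡4), b=7^1·(≡1) mod 7; (4|7)=+1, (1|7)=+1; (−1)^{-1·1·3}·(+1)^1·(+1)^-1 = -1.
v=23: a=23^1·(≡18), b=23^0·(≡12) mod 23; (18|23)=+1, (12|23)=+1; (−1)^{1·0·11}·(+1)^0·(+1)^1 = +1.
v=2: v_2(a)=2, v_2(b)=-3; units ≡ 1, 1 (mod 8); ε·ε+αω+βω = 0·0+2·0+-3·0 ≡ 0  ⇒  (a,b)_2 = +1.
v=3: a=3^0·(≡2), b=3^4·(≡1) mod 3; (2|3)=-1, (1|3)=+1; (−1)^{0·4·1}·(-1)^4·(+1)^0 = +1.
v=17: a=17^1·(≡13), b=17^1·(≡4) mod 17; (13|17)=+1, (4|17)=+1; (−1)^{1·1·8}·(+1)^1·(+1)^1 = +1.
v=5: a=5^2·(≡1), b=5^-1·(≡1) mod 5; (1|5)=+1, (1|5)=+1; (−1)^{2·-1·2}·(+1)^-1·(+1)^2 = +1.
v=19: a=19^1·(≡1), b=19^0·(≡18) mod 19; (1|19)=+1, (18|19)=-1; (−1)^{1·0·9}·(+1)^0·(-1)^1 = -1.
v=13: a=13^1·(≡9), b=13^1·(≡7) mod 13; (9|13)=+1, (7|13)=-1; (−1)^{1·1·6}·(+1)^1·(-1)^1 = -1.
Ram(-676039, -15470) = {7, 13, 19, ∞}; no ℚ_7-point on the conic.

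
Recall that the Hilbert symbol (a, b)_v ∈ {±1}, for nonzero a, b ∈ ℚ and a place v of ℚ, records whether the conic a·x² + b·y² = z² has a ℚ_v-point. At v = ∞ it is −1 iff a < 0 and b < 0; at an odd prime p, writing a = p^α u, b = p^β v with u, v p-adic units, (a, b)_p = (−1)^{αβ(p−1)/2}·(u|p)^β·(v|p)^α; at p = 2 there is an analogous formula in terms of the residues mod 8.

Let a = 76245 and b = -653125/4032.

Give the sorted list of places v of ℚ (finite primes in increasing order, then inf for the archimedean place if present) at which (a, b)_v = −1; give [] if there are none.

[3, 5, 17, 23]

Mod squares: a ≡ 76245, b ≡ -7315. Check v ∈ {∞, 2, 3, 5, 7, 11, 13, 17, 19, 23}.
v=13: a=13^1·(≡2), b=13^0·(≡4) mod 13; (2|13)=-1, (4|13)=+1; (−1)^{1·0·6}·(-1)^0·(+1)^1 = +1.
v=17: a=17^1·(≡14), b=17^0·(≡5) mod 17; (14|17)=-1, (5|17)=-1; (−1)^{1·0·8}·(-1)^0·(-1)^1 = -1.
v=∞: 76245 > 0 and -7315 < 0  ⇒  (a,b)_∞ = +1.
v=7: a=7^0·(≡1), b=7^-1·(≡5) mod 7; (1|7)=+1, (5|7)=-1; (−1)^{0·-1·3}·(+1)^-1·(-1)^0 = +1.
v=3: a=3^1·(≡2), b=3^-2·(≡2) mod 3; (2|3)=-1, (2|3)=-1; (−1)^{1·-2·1}·(-1)^-2·(-1)^1 = -1.
v=19: a=19^0·(≡17), b=19^1·(≡18) mod 19; (17|19)=+1, (18|19)=-1; (−1)^{0·1·9}·(+1)^1·(-1)^0 = +1.
v=5: a=5^1·(≡4), b=5^5·(≡3) mod 5; (4|5)=+1, (3|5)=-1; (−1)^{1·5·2}·(+1)^5·(-1)^1 = -1.
v=23: a=23^1·(≡3), b=23^0·(≡14) mod 23; (3|23)=+1, (14|23)=-1; (−1)^{1·0·11}·(+1)^0·(-1)^1 = -1.
v=11: a=11^0·(≡4), b=11^1·(≡6) mod 11; (4|11)=+1, (6|11)=-1; (−1)^{0·1·5}·(+1)^1·(-1)^0 = +1.
v=2: v_2(a)=0, v_2(b)=-6; units ≡ 5, 5 (mod 8); ε·ε+αω+βω = 0·0+0·1+-6·1 ≡ 0  ⇒  (a,b)_2 = +1.
(76245, -7315 / ℚ) ramifies at {3, 5, 17, 23}: a division algebra.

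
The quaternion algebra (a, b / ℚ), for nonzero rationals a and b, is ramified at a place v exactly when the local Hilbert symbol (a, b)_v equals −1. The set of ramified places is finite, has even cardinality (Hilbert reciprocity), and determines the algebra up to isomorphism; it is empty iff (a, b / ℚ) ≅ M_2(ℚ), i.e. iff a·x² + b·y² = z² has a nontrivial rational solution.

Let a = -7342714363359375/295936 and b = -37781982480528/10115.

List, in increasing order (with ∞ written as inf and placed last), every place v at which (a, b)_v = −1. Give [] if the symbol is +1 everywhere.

Mod squares: a ≡ -95095, b ≡ -1155. Check v ∈ {∞, 2, 3, 5, 7, 11, 13, 17, 19}.
v=11: a=11^1·(≡9), b=11^1·(≡5) mod 11; (9|11)=+1, (5|11)=+1; (−1)^{1·1·5}·(+1)^1·(+1)^1 = -1.
v=17: a=17^-2·(≡7), b=17^-2·(≡15) mod 17; (7|17)=-1, (15|17)=+1; (−1)^{-2·-2·8}·(-1)^-2·(+1)^-2 = +1.
v=19: a=19^3·(≡6), b=19^6·(≡6) mod 19; (6|19)=+1, (6|19)=+1; (−1)^{3·6·9}·(+1)^6·(+1)^3 = +1.
v=∞: -95095 < 0 and -1155 < 0  ⇒  (a,b)_∞ = -1.
v=2: v_2(a)=-10, v_2(b)=4; units ≡ 1, 5 (mod 8); ε·ε+αω+βω = 0·0+-10·1+4·0 ≡ 0  ⇒  (a,b)_2 = +1.
v=3: a=3^4·(≡2), b=3^3·(≡2) mod 3; (2|3)=-1, (2|3)=-1; (−1)^{4·3·1}·(-1)^3·(-1)^4 = -1.
v=7: a=7^1·(≡1), b=7^-1·(≡5) mod 7; (1|7)=+1, (5|7)=-1; (−1)^{1·-1·3}·(+1)^-1·(-1)^1 = +1.
v=13: a=13^3·(≡9), b=13^2·(≡7) mod 13; (9|13)=+1, (7|13)=-1; (−1)^{3·2·6}·(+1)^2·(-1)^3 = -1.
v=5: a=5^7·(≡4), b=5^-1·(≡4) mod 5; (4|5)=+1, (4|5)=+1; (−1)^{7·-1·2}·(+1)^-1·(+1)^7 = +1.
(-95095, -1155 / ℚ) ramifies at {3, 11, 13, ∞}: a division algebra.

[3, 11, 13, inf]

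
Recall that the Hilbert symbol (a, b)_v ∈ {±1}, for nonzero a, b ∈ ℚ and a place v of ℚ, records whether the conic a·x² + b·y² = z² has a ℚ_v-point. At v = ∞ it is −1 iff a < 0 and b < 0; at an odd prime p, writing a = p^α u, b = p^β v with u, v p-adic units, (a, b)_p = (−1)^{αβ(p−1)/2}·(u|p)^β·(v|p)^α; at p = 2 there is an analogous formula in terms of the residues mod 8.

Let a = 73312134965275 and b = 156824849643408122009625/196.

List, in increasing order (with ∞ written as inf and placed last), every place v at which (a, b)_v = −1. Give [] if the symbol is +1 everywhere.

Mod squares: a ≡ 19, b ≡ 103385. Check v ∈ {∞, 2, 3, 5, 7, 11, 19, 23, 29, 31}.
v=23: a=23^2·(≡17), b=23^3·(≡22) mod 23; (17|23)=-1, (22|23)=-1; (−1)^{2·3·11}·(-1)^3·(-1)^2 = -1.
v=31: a=31^2·(≡19), b=31^3·(≡20) mod 31; (19|31)=+1, (20|31)=+1; (−1)^{2·3·15}·(+1)^3·(+1)^2 = +1.
v=3: a=3^0·(≡1), b=3^2·(≡2) mod 3; (1|3)=+1, (2|3)=-1; (−1)^{0·2·1}·(+1)^2·(-1)^0 = +1.
v=5: a=5^2·(≡1), b=5^3·(≡2) mod 5; (1|5)=+1, (2|5)=-1; (−1)^{2·3·2}·(+1)^3·(-1)^2 = +1.
v=29: a=29^2·(≡2), b=29^3·(≡8) mod 29; (2|29)=-1, (8|29)=-1; (−1)^{2·3·14}·(-1)^3·(-1)^2 = -1.
v=7: a=7^0·(≡3), b=7^-2·(≡2) mod 7; (3|7)=-1, (2|7)=+1; (−1)^{0·-2·3}·(-1)^-2·(+1)^0 = +1.
v=∞: 19 > 0 and 103385 > 0  ⇒  (a,b)_∞ = +1.
v=11: a=11^0·(≡8), b=11^2·(≡8) mod 11; (8|11)=-1, (8|11)=-1; (−1)^{0·2·5}·(-1)^2·(-1)^0 = +1.
v=2: v_2(a)=0, v_2(b)=-2; units ≡ 3, 1 (mod 8); ε·ε+αω+βω = 1·0+0·0+-2·1 ≡ 0  ⇒  (a,b)_2 = +1.
v=19: a=19^3·(≡17), b=19^4·(≡7) mod 19; (17|19)=+1, (7|19)=+1; (−1)^{3·4·9}·(+1)^4·(+1)^3 = +1.
(19, 103385 / ℚ) ramifies at {23, 29}: a division algebra.

[23, 29]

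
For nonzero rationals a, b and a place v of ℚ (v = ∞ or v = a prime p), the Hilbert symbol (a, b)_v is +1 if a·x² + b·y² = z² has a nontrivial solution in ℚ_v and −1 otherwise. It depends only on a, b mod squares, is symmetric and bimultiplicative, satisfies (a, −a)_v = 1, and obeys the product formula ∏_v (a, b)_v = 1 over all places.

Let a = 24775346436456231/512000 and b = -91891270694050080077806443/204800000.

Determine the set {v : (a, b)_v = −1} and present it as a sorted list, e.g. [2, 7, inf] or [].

[5, 11, 17, 19]

(a, b) ≡ (6555, -935) mod (ℚ^×)²; places V = {2, 3, 5, 7, 11, 17, 19, 23, 41, ∞}.
(a,b)_41: α=2, u≡37; β=4, v≡9 (mod 41); (37|41)=+1, (9|41)=+1; sign (−1)^0·+1^4·+1^2 = +1.
(a,b)_17: α=2, u≡14; β=3, v≡4 (mod 17); (14|17)=-1, (4|17)=+1; sign (−1)^0·-1^3·+1^2 = -1.
(a,b)_3: α=9, u≡1; β=12, v≡1 (mod 3); (1|3)=+1, (1|3)=+1; sign (−1)^0·+1^12·+1^9 = +1.
(a,b)_5: α=-3, u≡1; β=-5, v≡2 (mod 5); (1|5)=+1, (2|5)=-1; sign (−1)^0·+1^-5·-1^-3 = -1.
(a,b)_19: α=1, u≡12; β=2, v≡13 (mod 19); (12|19)=-1, (13|19)=-1; sign (−1)^0·-1^2·-1^1 = -1.
(a,b)_11: α=2, u≡6; β=3, v≡5 (mod 11); (6|11)=-1, (5|11)=+1; sign (−1)^0·-1^3·+1^2 = -1.
(a,b)_23: α=1, u≡8; β=2, v≡1 (mod 23); (8|23)=+1, (1|23)=+1; sign (−1)^0·+1^2·+1^1 = +1.
(a,b)_7: α=2, u≡5; β=2, v≡5 (mod 7); (5|7)=-1, (5|7)=-1; sign (−1)^0·-1^2·-1^2 = +1.
(a,b)_∞: sgn(6555)=+, sgn(-935)=−, so +1.
(a,b)_2: α=-12, β=-16; u≡3, v≡1 (mod 8); ε(u)ε(v)=1·0, αω(v)=-12·0, βω(u)=-16·1; sum ≡ 0  ⇒  +1.
(6555, -935 / ℚ) ramifies at {5, 11, 17, 19}: a division algebra.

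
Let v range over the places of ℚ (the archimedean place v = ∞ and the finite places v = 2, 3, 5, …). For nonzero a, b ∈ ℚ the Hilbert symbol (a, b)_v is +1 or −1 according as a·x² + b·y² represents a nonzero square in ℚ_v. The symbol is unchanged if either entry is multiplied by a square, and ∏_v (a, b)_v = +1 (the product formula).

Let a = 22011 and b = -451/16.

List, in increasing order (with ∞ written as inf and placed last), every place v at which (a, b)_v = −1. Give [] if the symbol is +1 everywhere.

[3, 41]

Mod squares: a ≡ 22011, b ≡ -451. Check v ∈ {∞, 2, 3, 11, 23, 29, 41}.
v=29: a=29^1·(≡5), b=29^0·(≡28) mod 29; (5|29)=+1, (28|29)=+1; (−1)^{1·0·14}·(+1)^0·(+1)^1 = +1.
v=11: a=11^1·(≡10), b=11^1·(≡5) mod 11; (10|11)=-1, (5|11)=+1; (−1)^{1·1·5}·(-1)^1·(+1)^1 = +1.
v=2: v_2(a)=0, v_2(b)=-4; units ≡ 3, 5 (mod 8); ε·ε+αω+βω = 1·0+0·1+-4·1 ≡ 0  ⇒  (a,b)_2 = +1.
v=3: a=3^1·(≡2), b=3^0·(≡2) mod 3; (2|3)=-1, (2|3)=-1; (−1)^{1·0·1}·(-1)^0·(-1)^1 = -1.
v=23: a=23^1·(≡14), b=23^0·(≡2) mod 23; (14|23)=-1, (2|23)=+1; (−1)^{1·0·11}·(-1)^0·(+1)^1 = +1.
v=41: a=41^0·(≡35), b=41^1·(≡7) mod 41; (35|41)=-1, (7|41)=-1; (−1)^{0·1·20}·(-1)^1·(-1)^0 = -1.
v=∞: 22011 > 0 and -451 < 0  ⇒  (a,b)_∞ = +1.
|Ram(22011, -451)| = 2, even; anisotropic at {3, 41}.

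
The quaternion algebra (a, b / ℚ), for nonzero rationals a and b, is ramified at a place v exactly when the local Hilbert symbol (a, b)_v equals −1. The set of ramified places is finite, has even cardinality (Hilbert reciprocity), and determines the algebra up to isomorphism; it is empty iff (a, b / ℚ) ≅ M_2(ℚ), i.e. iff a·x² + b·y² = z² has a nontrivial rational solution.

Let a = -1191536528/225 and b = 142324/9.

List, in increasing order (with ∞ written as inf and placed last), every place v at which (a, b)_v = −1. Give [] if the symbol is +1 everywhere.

[]

(a, b) ≡ (-17, 35581) mod (ℚ^×)²; places V = {2, 3, 5, 7, 13, 17, 23, ∞}.
(a,b)_17: α=1, u≡1; β=1, v≡16 (mod 17); (1|17)=+1, (16|17)=+1; sign (−1)^0·+1^1·+1^1 = +1.
(a,b)_5: α=-2, u≡3; β=0, v≡1 (mod 5); (3|5)=-1, (1|5)=+1; sign (−1)^0·-1^0·+1^-2 = +1.
(a,b)_∞: sgn(-17)=−, sgn(35581)=+, so +1.
(a,b)_2: α=4, β=2; u≡7, v≡5 (mod 8); ε(u)ε(v)=1·0, αω(v)=4·1, βω(u)=2·0; sum ≡ 0  ⇒  +1.
(a,b)_3: α=-2, u≡1; β=-2, v≡1 (mod 3); (1|3)=+1, (1|3)=+1; sign (−1)^0·+1^-2·+1^-2 = +1.
(a,b)_23: α=2, u≡13; β=1, v≡18 (mod 23); (13|23)=+1, (18|23)=+1; sign (−1)^0·+1^1·+1^2 = +1.
(a,b)_7: α=2, u≡4; β=1, v≡2 (mod 7); (4|7)=+1, (2|7)=+1; sign (−1)^0·+1^1·+1^2 = +1.
(a,b)_13: α=2, u≡3; β=1, v≡6 (mod 13); (3|13)=+1, (6|13)=-1; sign (−1)^0·+1^1·-1^2 = +1.
Every local symbol is +1, so the conic -17·x² + 35581·y² = z² has ℚ_v-points for all v and hence a ℚ-point; (a, b / ℚ) ≅ M_2(ℚ).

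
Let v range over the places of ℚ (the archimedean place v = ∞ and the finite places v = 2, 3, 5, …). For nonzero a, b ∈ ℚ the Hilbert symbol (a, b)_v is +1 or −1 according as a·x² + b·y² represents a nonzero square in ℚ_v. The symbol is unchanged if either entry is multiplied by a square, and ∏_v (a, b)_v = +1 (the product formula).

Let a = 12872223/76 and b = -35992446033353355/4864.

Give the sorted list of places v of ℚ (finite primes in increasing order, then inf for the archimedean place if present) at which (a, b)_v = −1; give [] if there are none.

[5, 17, 19, 31]

Mod squares: a ≡ 160797, b ≡ -37145. Check v ∈ {∞, 2, 3, 5, 7, 13, 17, 19, 23, 31}.
v=5: a=5^0·(≡3), b=5^1·(≡1) mod 5; (3|5)=-1, (1|5)=+1; (−1)^{0·1·2}·(-1)^1·(+1)^0 = -1.
v=7: a=7^1·(≡4), b=7^2·(≡2) mod 7; (4|7)=+1, (2|7)=+1; (−1)^{1·2·3}·(+1)^2·(+1)^1 = +1.
v=3: a=3^3·(≡1), b=3^4·(≡1) mod 3; (1|3)=+1, (1|3)=+1; (−1)^{3·4·1}·(+1)^4·(+1)^3 = +1.
v=31: a=31^1·(≡8), b=31^2·(≡21) mod 31; (8|31)=+1, (21|31)=-1; (−1)^{1·2·15}·(+1)^2·(-1)^1 = -1.
v=19: a=19^-1·(≡2), b=19^-1·(≡18) mod 19; (2|19)=-1, (18|19)=-1; (−1)^{-1·-1·9}·(-1)^-1·(-1)^-1 = -1.
v=23: a=23^0·(≡16), b=23^1·(≡9) mod 23; (16|23)=+1, (9|23)=+1; (−1)^{0·1·11}·(+1)^1·(+1)^0 = +1.
v=2: v_2(a)=-2, v_2(b)=-8; units ≡ 5, 7 (mod 8); ε·ε+αω+βω = 0·1+-2·0+-8·1 ≡ 0  ⇒  (a,b)_2 = +1.
v=13: a=13^3·(≡2), b=13^6·(≡10) mod 13; (2|13)=-1, (10|13)=+1; (−1)^{3·6·6}·(-1)^6·(+1)^3 = +1.
v=17: a=17^0·(≡14), b=17^1·(≡9) mod 17; (14|17)=-1, (9|17)=+1; (−1)^{0·1·8}·(-1)^1·(+1)^0 = -1.
v=∞: 160797 > 0 and -37145 < 0  ⇒  (a,b)_∞ = +1.
Ram(160797, -37145) = {5, 17, 19, 31}; no ℚ_5-point on the conic.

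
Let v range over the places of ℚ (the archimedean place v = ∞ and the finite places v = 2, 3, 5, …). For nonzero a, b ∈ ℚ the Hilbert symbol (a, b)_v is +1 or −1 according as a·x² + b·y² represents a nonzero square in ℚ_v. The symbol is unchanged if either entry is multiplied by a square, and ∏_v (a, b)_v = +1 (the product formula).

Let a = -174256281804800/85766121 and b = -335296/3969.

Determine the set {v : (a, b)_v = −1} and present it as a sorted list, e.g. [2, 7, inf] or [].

(a, b) ≡ (-62, -31) mod (ℚ^×)²; places V = {2, 3, 5, 7, 13, 31, ∞}.
(a,b)_∞: sgn(-62)=−, sgn(-31)=−, so -1.
(a,b)_7: α=-6, u≡1; β=-2, v≡1 (mod 7); (1|7)=+1, (1|7)=+1; sign (−1)^0·+1^-2·+1^-6 = +1.
(a,b)_5: α=2, u≡3; β=0, v≡1 (mod 5); (3|5)=-1, (1|5)=+1; sign (−1)^0·-1^0·+1^2 = +1.
(a,b)_3: α=-6, u≡1; β=-4, v≡2 (mod 3); (1|3)=+1, (2|3)=-1; sign (−1)^0·+1^-4·-1^-6 = +1.
(a,b)_2: α=13, β=6; u≡1, v≡1 (mod 8); ε(u)ε(v)=0·0, αω(v)=13·0, βω(u)=6·0; sum ≡ 0  ⇒  +1.
(a,b)_13: α=4, u≡10; β=2, v≡11 (mod 13); (10|13)=+1, (11|13)=-1; sign (−1)^0·+1^2·-1^4 = +1.
(a,b)_31: α=3, u≡23; β=1, v≡3 (mod 31); (23|31)=-1, (3|31)=-1; sign (−1)^1·-1^1·-1^3 = -1.
|Ram(-62, -31)| = 2, even; anisotropic at {31, ∞}.

[31, inf]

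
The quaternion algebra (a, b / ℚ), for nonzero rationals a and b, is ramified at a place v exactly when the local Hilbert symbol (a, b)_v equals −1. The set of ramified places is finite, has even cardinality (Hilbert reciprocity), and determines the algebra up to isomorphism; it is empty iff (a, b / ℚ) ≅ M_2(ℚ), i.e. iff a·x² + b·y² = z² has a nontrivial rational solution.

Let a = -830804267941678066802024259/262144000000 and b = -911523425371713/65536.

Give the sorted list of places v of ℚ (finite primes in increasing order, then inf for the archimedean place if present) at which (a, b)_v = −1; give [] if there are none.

[19, 29, 43, inf]

(a, b) ≡ (-544939, -12673) mod (ℚ^×)²; places V = {2, 3, 5, 7, 11, 13, 17, 19, 23, 29, 43, ∞}.
(a,b)_23: α=1, u≡19; β=1, v≡16 (mod 23); (19|23)=-1, (16|23)=+1; sign (−1)^1·-1^1·+1^1 = +1.
(a,b)_3: α=4, u≡2; β=8, v≡2 (mod 3); (2|3)=-1, (2|3)=-1; sign (−1)^0·-1^8·-1^4 = +1.
(a,b)_43: α=3, u≡3; β=2, v≡12 (mod 43); (3|43)=-1, (12|43)=-1; sign (−1)^0·-1^2·-1^3 = -1.
(a,b)_17: α=2, u≡9; β=0, v≡9 (mod 17); (9|17)=+1, (9|17)=+1; sign (−1)^0·+1^0·+1^2 = +1.
(a,b)_11: α=6, u≡9; β=2, v≡7 (mod 11); (9|11)=+1, (7|11)=-1; sign (−1)^0·+1^2·-1^6 = +1.
(a,b)_∞: sgn(-544939)=−, sgn(-12673)=−, so -1.
(a,b)_7: α=6, u≡4; β=2, v≡1 (mod 7); (4|7)=+1, (1|7)=+1; sign (−1)^0·+1^2·+1^6 = +1.
(a,b)_2: α=-24, β=-16; u≡5, v≡7 (mod 8); ε(u)ε(v)=0·1, αω(v)=-24·0, βω(u)=-16·1; sum ≡ 0  ⇒  +1.
(a,b)_29: α=1, u≡5; β=1, v≡15 (mod 29); (5|29)=+1, (15|29)=-1; sign (−1)^0·+1^1·-1^1 = -1.
(a,b)_13: α=2, u≡5; β=0, v≡5 (mod 13); (5|13)=-1, (5|13)=-1; sign (−1)^0·-1^0·-1^2 = +1.
(a,b)_5: α=-6, u≡1; β=0, v≡2 (mod 5); (1|5)=+1, (2|5)=-1; sign (−1)^0·+1^0·-1^-6 = +1.
(a,b)_19: α=1, u≡4; β=1, v≡16 (mod 19); (4|19)=+1, (16|19)=+1; sign (−1)^1·+1^1·+1^1 = -1.
Ram(-544939, -12673) = {19, 29, 43, ∞}; no ℚ_19-point on the conic.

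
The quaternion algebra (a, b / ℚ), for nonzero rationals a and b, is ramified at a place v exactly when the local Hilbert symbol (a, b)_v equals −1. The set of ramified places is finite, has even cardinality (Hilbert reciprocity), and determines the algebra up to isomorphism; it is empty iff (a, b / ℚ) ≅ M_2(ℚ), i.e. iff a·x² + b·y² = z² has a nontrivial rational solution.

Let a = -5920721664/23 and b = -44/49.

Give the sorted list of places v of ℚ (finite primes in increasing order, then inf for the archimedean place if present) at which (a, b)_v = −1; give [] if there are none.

[11, 13, 29, inf]

Mod squares: a ≡ -26013, b ≡ -11. Check v ∈ {∞, 2, 3, 7, 11, 13, 23, 29}.
v=3: a=3^1·(≡2), b=3^0·(≡1) mod 3; (2|3)=-1, (1|3)=+1; (−1)^{1·0·1}·(-1)^0·(+1)^1 = +1.
v=7: a=7^0·(≡5), b=7^-2·(≡5) mod 7; (5|7)=-1, (5|7)=-1; (−1)^{0·-2·3}·(-1)^-2·(-1)^0 = +1.
v=∞: -26013 < 0 and -11 < 0  ⇒  (a,b)_∞ = -1.
v=2: v_2(a)=8, v_2(b)=2; units ≡ 3, 5 (mod 8); ε·ε+αω+βω = 1·0+8·1+2·1 ≡ 0  ⇒  (a,b)_2 = +1.
v=23: a=23^-1·(≡22), b=23^0·(≡16) mod 23; (22|23)=-1, (16|23)=+1; (−1)^{-1·0·11}·(-1)^0·(+1)^-1 = +1.
v=11: a=11^2·(≡2), b=11^1·(≡8) mod 11; (2|11)=-1, (8|11)=-1; (−1)^{2·1·5}·(-1)^1·(-1)^2 = -1.
v=29: a=29^1·(≡15), b=29^0·(≡21) mod 29; (15|29)=-1, (21|29)=-1; (−1)^{1·0·14}·(-1)^0·(-1)^1 = -1.
v=13: a=13^3·(≡4), b=13^0·(≡6) mod 13; (4|13)=+1, (6|13)=-1; (−1)^{3·0·6}·(+1)^0·(-1)^3 = -1.
Ram(-26013, -11) = {11, 13, 29, ∞}; no ℚ_11-point on the conic.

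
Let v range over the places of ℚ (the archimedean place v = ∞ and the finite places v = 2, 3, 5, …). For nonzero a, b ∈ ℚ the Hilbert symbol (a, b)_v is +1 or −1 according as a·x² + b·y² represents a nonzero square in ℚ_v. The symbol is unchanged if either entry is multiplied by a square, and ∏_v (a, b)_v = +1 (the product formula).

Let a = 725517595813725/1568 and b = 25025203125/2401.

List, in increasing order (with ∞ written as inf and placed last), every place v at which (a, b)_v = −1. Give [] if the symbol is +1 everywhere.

Mod squares: a ≡ 858, b ≡ 13. Check v ∈ {∞, 2, 3, 5, 7, 11, 13, 19}.
v=11: a=11^1·(≡4), b=11^0·(≡7) mod 11; (4|11)=+1, (7|11)=-1; (−1)^{1·0·5}·(+1)^0·(-1)^1 = -1.
v=∞: 858 > 0 and 13 > 0  ⇒  (a,b)_∞ = +1.
v=5: a=5^2·(≡3), b=5^6·(≡3) mod 5; (3|5)=-1, (3|5)=-1; (−1)^{2·6·2}·(-1)^6·(-1)^2 = +1.
v=7: a=7^-2·(≡2), b=7^-4·(≡6) mod 7; (2|7)=+1, (6|7)=-1; (−1)^{-2·-4·3}·(+1)^-4·(-1)^-2 = +1.
v=13: a=13^5·(≡9), b=13^3·(≡10) mod 13; (9|13)=+1, (10|13)=+1; (−1)^{5·3·6}·(+1)^3·(+1)^5 = +1.
v=2: v_2(a)=-5, v_2(b)=0; units ≡ 5, 5 (mod 8); ε·ε+αω+βω = 0·0+-5·1+0·1 ≡ 1  ⇒  (a,b)_2 = -1.
v=3: a=3^9·(≡1), b=3^6·(≡1) mod 3; (1|3)=+1, (1|3)=+1; (−1)^{9·6·1}·(+1)^6·(+1)^9 = +1.
v=19: a=19^2·(≡14), b=19^0·(≡8) mod 19; (14|19)=-1, (8|19)=-1; (−1)^{2·0·9}·(-1)^0·(-1)^2 = +1.
|Ram(858, 13)| = 2, even; anisotropic at {2, 11}.

[2, 11]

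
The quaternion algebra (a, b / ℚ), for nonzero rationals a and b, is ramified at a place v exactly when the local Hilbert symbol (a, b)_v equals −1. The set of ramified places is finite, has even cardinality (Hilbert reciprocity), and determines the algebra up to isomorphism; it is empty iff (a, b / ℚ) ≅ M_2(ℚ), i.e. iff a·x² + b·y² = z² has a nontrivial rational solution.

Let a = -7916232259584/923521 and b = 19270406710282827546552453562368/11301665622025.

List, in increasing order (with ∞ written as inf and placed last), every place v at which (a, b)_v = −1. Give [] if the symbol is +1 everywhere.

[11, 19]

(a, b) ≡ (-788766, 48433) mod (ℚ^×)²; places V = {2, 3, 5, 7, 11, 17, 19, 23, 31, 37, 41, ∞}.
(a,b)_5: α=0, u≡1; β=-2, v≡3 (mod 5); (1|5)=+1, (3|5)=-1; sign (−1)^0·+1^-2·-1^0 = +1.
(a,b)_7: α=0, u≡4; β=7, v≡3 (mod 7); (4|7)=+1, (3|7)=-1; sign (−1)^0·+1^7·-1^0 = +1.
(a,b)_19: α=1, u≡9; β=2, v≡2 (mod 19); (9|19)=+1, (2|19)=-1; sign (−1)^0·+1^2·-1^1 = -1.
(a,b)_11: α=3, u≡9; β=3, v≡3 (mod 11); (9|11)=+1, (3|11)=+1; sign (−1)^1·+1^3·+1^3 = -1.
(a,b)_31: α=-4, u≡21; β=-2, v≡3 (mod 31); (21|31)=-1, (3|31)=-1; sign (−1)^0·-1^-2·-1^-4 = +1.
(a,b)_23: α=0, u≡20; β=-4, v≡13 (mod 23); (20|23)=-1, (13|23)=+1; sign (−1)^0·-1^-4·+1^0 = +1.
(a,b)_∞: sgn(-788766)=−, sgn(48433)=+, so +1.
(a,b)_2: α=11, β=28; u≡1, v≡1 (mod 8); ε(u)ε(v)=0·0, αω(v)=11·0, βω(u)=28·0; sum ≡ 0  ⇒  +1.
(a,b)_17: α=1, u≡11; β=3, v≡3 (mod 17); (11|17)=-1, (3|17)=-1; sign (−1)^0·-1^3·-1^1 = +1.
(a,b)_37: α=1, u≡8; β=3, v≡24 (mod 37); (8|37)=-1, (24|37)=-1; sign (−1)^0·-1^3·-1^1 = +1.
(a,b)_41: α=0, u≡37; β=-2, v≡22 (mod 41); (37|41)=+1, (22|41)=-1; sign (−1)^0·+1^-2·-1^0 = +1.
(a,b)_3: α=5, u≡1; β=6, v≡1 (mod 3); (1|3)=+1, (1|3)=+1; sign (−1)^0·+1^6·+1^5 = +1.
(-788766, 48433 / ℚ) ramifies at {11, 19}: a division algebra.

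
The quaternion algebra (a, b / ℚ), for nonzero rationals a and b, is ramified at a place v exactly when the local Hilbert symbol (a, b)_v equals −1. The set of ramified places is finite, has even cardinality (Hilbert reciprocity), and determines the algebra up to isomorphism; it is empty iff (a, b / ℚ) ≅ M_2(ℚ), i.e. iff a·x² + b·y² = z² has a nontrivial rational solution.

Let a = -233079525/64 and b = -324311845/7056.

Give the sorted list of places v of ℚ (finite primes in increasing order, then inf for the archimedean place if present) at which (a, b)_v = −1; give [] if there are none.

Mod squares: a ≡ -29, b ≡ -1919005. Check v ∈ {∞, 2, 3, 5, 7, 11, 13, 23, 29, 37, 41}.
v=29: a=29^1·(≡16), b=29^0·(≡3) mod 29; (16|29)=+1, (3|29)=-1; (−1)^{1·0·14}·(+1)^0·(-1)^1 = -1.
v=∞: -29 < 0 and -1919005 < 0  ⇒  (a,b)_∞ = -1.
v=11: a=11^0·(≡4), b=11^1·(≡4) mod 11; (4|11)=+1, (4|11)=+1; (−1)^{0·1·5}·(+1)^1·(+1)^0 = +1.
v=37: a=37^0·(≡6), b=37^1·(≡3) mod 37; (6|37)=-1, (3|37)=+1; (−1)^{0·1·18}·(-1)^1·(+1)^0 = -1.
v=3: a=3^8·(≡1), b=3^-2·(≡2) mod 3; (1|3)=+1, (2|3)=-1; (−1)^{8·-2·1}·(+1)^-2·(-1)^8 = +1.
v=5: a=5^2·(≡1), b=5^1·(≡1) mod 5; (1|5)=+1, (1|5)=+1; (−1)^{2·1·2}·(+1)^1·(+1)^2 = +1.
v=41: a=41^0·(≡17), b=41^1·(≡11) mod 41; (17|41)=-1, (11|41)=-1; (−1)^{0·1·20}·(-1)^1·(-1)^0 = -1.
v=7: a=7^2·(≡6), b=7^-2·(≡6) mod 7; (6|7)=-1, (6|7)=-1; (−1)^{2·-2·3}·(-1)^-2·(-1)^2 = +1.
v=13: a=13^0·(≡3), b=13^2·(≡12) mod 13; (3|13)=+1, (12|13)=+1; (−1)^{0·2·6}·(+1)^2·(+1)^0 = +1.
v=2: v_2(a)=-6, v_2(b)=-4; units ≡ 3, 3 (mod 8); ε·ε+αω+βω = 1·1+-6·1+-4·1 ≡ 1  ⇒  (a,b)_2 = -1.
v=23: a=23^0·(≡11), b=23^1·(≡4) mod 23; (11|23)=-1, (4|23)=+1; (−1)^{0·1·11}·(-1)^1·(+1)^0 = -1.
|Ram(-29, -1919005)| = 6, even; anisotropic at {2, 23, 29, 37, 41, ∞}.

[2, 23, 29, 37, 41, inf]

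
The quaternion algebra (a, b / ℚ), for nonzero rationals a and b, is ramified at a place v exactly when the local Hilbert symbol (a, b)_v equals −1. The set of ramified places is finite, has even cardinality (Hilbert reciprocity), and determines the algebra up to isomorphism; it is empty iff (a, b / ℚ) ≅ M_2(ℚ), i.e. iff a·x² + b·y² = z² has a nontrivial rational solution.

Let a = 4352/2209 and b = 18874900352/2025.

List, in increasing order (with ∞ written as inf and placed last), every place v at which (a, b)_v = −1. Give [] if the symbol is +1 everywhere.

Mod squares: a ≡ 17, b ≡ 49742. Check v ∈ {∞, 2, 3, 5, 7, 11, 17, 19, 47}.
v=∞: 17 > 0 and 49742 > 0  ⇒  (a,b)_∞ = +1.
v=19: a=19^0·(≡4), b=19^1·(≡13) mod 19; (4|19)=+1, (13|19)=-1; (−1)^{0·1·9}·(+1)^1·(-1)^0 = +1.
v=3: a=3^0·(≡2), b=3^-4·(≡2) mod 3; (2|3)=-1, (2|3)=-1; (−1)^{0·-4·1}·(-1)^-4·(-1)^0 = +1.
v=11: a=11^0·(≡2), b=11^3·(≡1) mod 11; (2|11)=-1, (1|11)=+1; (−1)^{0·3·5}·(-1)^3·(+1)^0 = -1.
v=2: v_2(a)=8, v_2(b)=7; units ≡ 1, 7 (mod 8); ε·ε+αω+βω = 0·1+8·0+7·0 ≡ 0  ⇒  (a,b)_2 = +1.
v=47: a=47^-2·(≡28), b=47^0·(≡6) mod 47; (28|47)=+1, (6|47)=+1; (−1)^{-2·0·23}·(+1)^0·(+1)^-2 = +1.
v=17: a=17^1·(≡16), b=17^1·(≡16) mod 17; (16|17)=+1, (16|17)=+1; (−1)^{1·1·8}·(+1)^1·(+1)^1 = +1.
v=7: a=7^0·(≡3), b=7^3·(≡1) mod 7; (3|7)=-1, (1|7)=+1; (−1)^{0·3·3}·(-1)^3·(+1)^0 = -1.
v=5: a=5^0·(≡3), b=5^-2·(≡2) mod 5; (3|5)=-1, (2|5)=-1; (−1)^{0·-2·2}·(-1)^-2·(-1)^0 = +1.
(17, 49742 / ℚ) ramifies at {7, 11}: a division algebra.

[7, 11]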